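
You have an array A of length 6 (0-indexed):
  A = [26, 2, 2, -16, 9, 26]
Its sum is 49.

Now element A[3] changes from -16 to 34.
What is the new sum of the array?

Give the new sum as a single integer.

Old value at index 3: -16
New value at index 3: 34
Delta = 34 - -16 = 50
New sum = old_sum + delta = 49 + (50) = 99

Answer: 99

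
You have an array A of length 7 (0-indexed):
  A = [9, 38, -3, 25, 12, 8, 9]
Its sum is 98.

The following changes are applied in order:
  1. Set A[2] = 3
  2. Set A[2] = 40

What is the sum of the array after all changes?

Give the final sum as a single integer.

Answer: 141

Derivation:
Initial sum: 98
Change 1: A[2] -3 -> 3, delta = 6, sum = 104
Change 2: A[2] 3 -> 40, delta = 37, sum = 141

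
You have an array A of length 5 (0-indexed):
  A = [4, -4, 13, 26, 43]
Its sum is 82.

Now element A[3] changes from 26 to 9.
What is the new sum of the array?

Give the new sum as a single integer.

Old value at index 3: 26
New value at index 3: 9
Delta = 9 - 26 = -17
New sum = old_sum + delta = 82 + (-17) = 65

Answer: 65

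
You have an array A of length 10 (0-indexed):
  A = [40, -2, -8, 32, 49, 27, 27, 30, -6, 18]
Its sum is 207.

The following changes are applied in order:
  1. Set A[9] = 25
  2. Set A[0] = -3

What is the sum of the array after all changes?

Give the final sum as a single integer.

Answer: 171

Derivation:
Initial sum: 207
Change 1: A[9] 18 -> 25, delta = 7, sum = 214
Change 2: A[0] 40 -> -3, delta = -43, sum = 171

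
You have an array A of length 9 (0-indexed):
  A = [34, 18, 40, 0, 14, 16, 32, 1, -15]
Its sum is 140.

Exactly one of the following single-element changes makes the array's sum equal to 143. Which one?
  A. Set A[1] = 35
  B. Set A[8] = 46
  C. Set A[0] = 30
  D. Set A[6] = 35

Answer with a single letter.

Option A: A[1] 18->35, delta=17, new_sum=140+(17)=157
Option B: A[8] -15->46, delta=61, new_sum=140+(61)=201
Option C: A[0] 34->30, delta=-4, new_sum=140+(-4)=136
Option D: A[6] 32->35, delta=3, new_sum=140+(3)=143 <-- matches target

Answer: D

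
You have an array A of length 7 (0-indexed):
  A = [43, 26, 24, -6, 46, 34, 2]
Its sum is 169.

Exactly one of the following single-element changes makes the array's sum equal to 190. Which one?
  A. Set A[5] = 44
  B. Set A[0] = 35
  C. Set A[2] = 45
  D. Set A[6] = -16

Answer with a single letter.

Option A: A[5] 34->44, delta=10, new_sum=169+(10)=179
Option B: A[0] 43->35, delta=-8, new_sum=169+(-8)=161
Option C: A[2] 24->45, delta=21, new_sum=169+(21)=190 <-- matches target
Option D: A[6] 2->-16, delta=-18, new_sum=169+(-18)=151

Answer: C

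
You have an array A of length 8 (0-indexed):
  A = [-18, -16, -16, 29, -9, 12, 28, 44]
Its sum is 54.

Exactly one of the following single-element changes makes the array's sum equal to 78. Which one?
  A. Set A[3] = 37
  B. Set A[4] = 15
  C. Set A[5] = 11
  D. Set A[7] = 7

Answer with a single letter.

Option A: A[3] 29->37, delta=8, new_sum=54+(8)=62
Option B: A[4] -9->15, delta=24, new_sum=54+(24)=78 <-- matches target
Option C: A[5] 12->11, delta=-1, new_sum=54+(-1)=53
Option D: A[7] 44->7, delta=-37, new_sum=54+(-37)=17

Answer: B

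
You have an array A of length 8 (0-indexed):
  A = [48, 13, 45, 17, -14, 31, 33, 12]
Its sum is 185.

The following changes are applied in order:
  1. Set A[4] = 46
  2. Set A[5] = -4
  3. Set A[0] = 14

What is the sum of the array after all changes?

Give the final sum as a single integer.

Answer: 176

Derivation:
Initial sum: 185
Change 1: A[4] -14 -> 46, delta = 60, sum = 245
Change 2: A[5] 31 -> -4, delta = -35, sum = 210
Change 3: A[0] 48 -> 14, delta = -34, sum = 176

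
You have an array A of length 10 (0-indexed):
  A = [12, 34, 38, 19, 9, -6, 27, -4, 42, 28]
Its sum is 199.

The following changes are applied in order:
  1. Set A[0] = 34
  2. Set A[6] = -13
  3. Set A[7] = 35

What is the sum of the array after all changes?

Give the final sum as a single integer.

Initial sum: 199
Change 1: A[0] 12 -> 34, delta = 22, sum = 221
Change 2: A[6] 27 -> -13, delta = -40, sum = 181
Change 3: A[7] -4 -> 35, delta = 39, sum = 220

Answer: 220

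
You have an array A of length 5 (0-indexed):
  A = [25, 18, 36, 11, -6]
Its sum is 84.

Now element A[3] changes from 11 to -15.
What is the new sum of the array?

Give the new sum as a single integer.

Answer: 58

Derivation:
Old value at index 3: 11
New value at index 3: -15
Delta = -15 - 11 = -26
New sum = old_sum + delta = 84 + (-26) = 58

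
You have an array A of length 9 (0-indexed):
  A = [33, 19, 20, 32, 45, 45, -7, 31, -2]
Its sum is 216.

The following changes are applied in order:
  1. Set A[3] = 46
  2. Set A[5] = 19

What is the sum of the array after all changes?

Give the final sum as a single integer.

Initial sum: 216
Change 1: A[3] 32 -> 46, delta = 14, sum = 230
Change 2: A[5] 45 -> 19, delta = -26, sum = 204

Answer: 204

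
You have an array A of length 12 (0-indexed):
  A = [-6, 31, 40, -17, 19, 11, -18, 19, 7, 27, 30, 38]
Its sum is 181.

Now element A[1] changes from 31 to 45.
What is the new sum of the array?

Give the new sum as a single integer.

Answer: 195

Derivation:
Old value at index 1: 31
New value at index 1: 45
Delta = 45 - 31 = 14
New sum = old_sum + delta = 181 + (14) = 195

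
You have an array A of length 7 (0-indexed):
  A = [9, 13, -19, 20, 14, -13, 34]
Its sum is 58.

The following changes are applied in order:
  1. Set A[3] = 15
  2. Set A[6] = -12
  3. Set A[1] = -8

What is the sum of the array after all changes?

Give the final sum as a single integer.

Initial sum: 58
Change 1: A[3] 20 -> 15, delta = -5, sum = 53
Change 2: A[6] 34 -> -12, delta = -46, sum = 7
Change 3: A[1] 13 -> -8, delta = -21, sum = -14

Answer: -14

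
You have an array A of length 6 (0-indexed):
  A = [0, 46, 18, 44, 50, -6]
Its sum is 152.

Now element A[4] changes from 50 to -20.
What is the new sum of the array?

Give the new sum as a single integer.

Old value at index 4: 50
New value at index 4: -20
Delta = -20 - 50 = -70
New sum = old_sum + delta = 152 + (-70) = 82

Answer: 82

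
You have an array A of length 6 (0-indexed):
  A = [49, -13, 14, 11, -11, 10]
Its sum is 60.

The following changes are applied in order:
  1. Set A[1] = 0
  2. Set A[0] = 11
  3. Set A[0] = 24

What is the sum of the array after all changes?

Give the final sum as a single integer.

Answer: 48

Derivation:
Initial sum: 60
Change 1: A[1] -13 -> 0, delta = 13, sum = 73
Change 2: A[0] 49 -> 11, delta = -38, sum = 35
Change 3: A[0] 11 -> 24, delta = 13, sum = 48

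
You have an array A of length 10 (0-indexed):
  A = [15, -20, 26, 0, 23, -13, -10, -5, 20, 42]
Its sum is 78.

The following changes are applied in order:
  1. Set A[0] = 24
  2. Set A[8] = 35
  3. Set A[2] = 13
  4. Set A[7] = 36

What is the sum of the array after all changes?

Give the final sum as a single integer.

Initial sum: 78
Change 1: A[0] 15 -> 24, delta = 9, sum = 87
Change 2: A[8] 20 -> 35, delta = 15, sum = 102
Change 3: A[2] 26 -> 13, delta = -13, sum = 89
Change 4: A[7] -5 -> 36, delta = 41, sum = 130

Answer: 130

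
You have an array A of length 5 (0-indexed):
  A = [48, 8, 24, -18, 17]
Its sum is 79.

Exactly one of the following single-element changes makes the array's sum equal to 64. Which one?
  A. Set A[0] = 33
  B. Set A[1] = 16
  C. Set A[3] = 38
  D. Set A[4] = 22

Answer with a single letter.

Option A: A[0] 48->33, delta=-15, new_sum=79+(-15)=64 <-- matches target
Option B: A[1] 8->16, delta=8, new_sum=79+(8)=87
Option C: A[3] -18->38, delta=56, new_sum=79+(56)=135
Option D: A[4] 17->22, delta=5, new_sum=79+(5)=84

Answer: A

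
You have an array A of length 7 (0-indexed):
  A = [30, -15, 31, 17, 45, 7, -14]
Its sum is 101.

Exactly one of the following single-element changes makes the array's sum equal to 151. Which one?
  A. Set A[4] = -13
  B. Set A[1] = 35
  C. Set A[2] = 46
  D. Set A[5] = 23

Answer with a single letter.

Answer: B

Derivation:
Option A: A[4] 45->-13, delta=-58, new_sum=101+(-58)=43
Option B: A[1] -15->35, delta=50, new_sum=101+(50)=151 <-- matches target
Option C: A[2] 31->46, delta=15, new_sum=101+(15)=116
Option D: A[5] 7->23, delta=16, new_sum=101+(16)=117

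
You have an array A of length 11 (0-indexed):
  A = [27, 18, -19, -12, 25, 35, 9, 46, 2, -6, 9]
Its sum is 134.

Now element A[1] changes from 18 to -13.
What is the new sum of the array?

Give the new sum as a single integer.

Old value at index 1: 18
New value at index 1: -13
Delta = -13 - 18 = -31
New sum = old_sum + delta = 134 + (-31) = 103

Answer: 103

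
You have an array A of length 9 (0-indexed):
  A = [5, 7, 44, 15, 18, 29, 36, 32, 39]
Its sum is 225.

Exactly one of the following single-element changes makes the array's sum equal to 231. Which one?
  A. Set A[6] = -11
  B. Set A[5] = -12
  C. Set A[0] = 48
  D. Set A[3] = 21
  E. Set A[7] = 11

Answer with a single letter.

Answer: D

Derivation:
Option A: A[6] 36->-11, delta=-47, new_sum=225+(-47)=178
Option B: A[5] 29->-12, delta=-41, new_sum=225+(-41)=184
Option C: A[0] 5->48, delta=43, new_sum=225+(43)=268
Option D: A[3] 15->21, delta=6, new_sum=225+(6)=231 <-- matches target
Option E: A[7] 32->11, delta=-21, new_sum=225+(-21)=204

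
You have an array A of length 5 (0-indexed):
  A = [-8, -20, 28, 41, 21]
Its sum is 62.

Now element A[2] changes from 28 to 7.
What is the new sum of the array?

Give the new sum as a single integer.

Old value at index 2: 28
New value at index 2: 7
Delta = 7 - 28 = -21
New sum = old_sum + delta = 62 + (-21) = 41

Answer: 41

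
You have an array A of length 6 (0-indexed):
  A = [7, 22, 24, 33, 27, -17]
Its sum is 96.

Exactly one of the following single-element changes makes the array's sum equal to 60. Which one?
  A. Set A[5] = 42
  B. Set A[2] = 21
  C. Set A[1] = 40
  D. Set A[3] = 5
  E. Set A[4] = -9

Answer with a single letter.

Answer: E

Derivation:
Option A: A[5] -17->42, delta=59, new_sum=96+(59)=155
Option B: A[2] 24->21, delta=-3, new_sum=96+(-3)=93
Option C: A[1] 22->40, delta=18, new_sum=96+(18)=114
Option D: A[3] 33->5, delta=-28, new_sum=96+(-28)=68
Option E: A[4] 27->-9, delta=-36, new_sum=96+(-36)=60 <-- matches target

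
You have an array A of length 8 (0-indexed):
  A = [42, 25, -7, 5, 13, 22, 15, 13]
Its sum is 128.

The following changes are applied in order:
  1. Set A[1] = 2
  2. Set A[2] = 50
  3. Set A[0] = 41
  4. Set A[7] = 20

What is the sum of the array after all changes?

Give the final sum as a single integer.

Initial sum: 128
Change 1: A[1] 25 -> 2, delta = -23, sum = 105
Change 2: A[2] -7 -> 50, delta = 57, sum = 162
Change 3: A[0] 42 -> 41, delta = -1, sum = 161
Change 4: A[7] 13 -> 20, delta = 7, sum = 168

Answer: 168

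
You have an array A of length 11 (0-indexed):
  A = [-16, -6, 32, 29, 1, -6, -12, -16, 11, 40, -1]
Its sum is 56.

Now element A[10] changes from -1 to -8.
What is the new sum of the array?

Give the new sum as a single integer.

Answer: 49

Derivation:
Old value at index 10: -1
New value at index 10: -8
Delta = -8 - -1 = -7
New sum = old_sum + delta = 56 + (-7) = 49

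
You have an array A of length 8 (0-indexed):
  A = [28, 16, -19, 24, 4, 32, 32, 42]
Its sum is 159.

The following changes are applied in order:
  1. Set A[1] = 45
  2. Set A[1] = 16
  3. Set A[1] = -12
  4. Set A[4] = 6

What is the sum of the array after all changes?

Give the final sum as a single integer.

Answer: 133

Derivation:
Initial sum: 159
Change 1: A[1] 16 -> 45, delta = 29, sum = 188
Change 2: A[1] 45 -> 16, delta = -29, sum = 159
Change 3: A[1] 16 -> -12, delta = -28, sum = 131
Change 4: A[4] 4 -> 6, delta = 2, sum = 133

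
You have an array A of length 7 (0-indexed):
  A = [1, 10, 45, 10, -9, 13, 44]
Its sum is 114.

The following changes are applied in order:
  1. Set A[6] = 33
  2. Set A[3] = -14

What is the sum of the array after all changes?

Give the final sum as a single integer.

Initial sum: 114
Change 1: A[6] 44 -> 33, delta = -11, sum = 103
Change 2: A[3] 10 -> -14, delta = -24, sum = 79

Answer: 79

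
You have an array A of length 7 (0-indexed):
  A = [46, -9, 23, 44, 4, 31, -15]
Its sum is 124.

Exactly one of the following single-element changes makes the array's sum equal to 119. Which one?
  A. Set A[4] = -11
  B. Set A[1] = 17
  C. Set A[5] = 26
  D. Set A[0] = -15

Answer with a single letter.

Answer: C

Derivation:
Option A: A[4] 4->-11, delta=-15, new_sum=124+(-15)=109
Option B: A[1] -9->17, delta=26, new_sum=124+(26)=150
Option C: A[5] 31->26, delta=-5, new_sum=124+(-5)=119 <-- matches target
Option D: A[0] 46->-15, delta=-61, new_sum=124+(-61)=63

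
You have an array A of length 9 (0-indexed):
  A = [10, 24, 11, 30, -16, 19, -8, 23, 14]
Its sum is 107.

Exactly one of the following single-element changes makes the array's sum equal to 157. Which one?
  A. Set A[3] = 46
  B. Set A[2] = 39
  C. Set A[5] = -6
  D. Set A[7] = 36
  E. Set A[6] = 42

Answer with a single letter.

Option A: A[3] 30->46, delta=16, new_sum=107+(16)=123
Option B: A[2] 11->39, delta=28, new_sum=107+(28)=135
Option C: A[5] 19->-6, delta=-25, new_sum=107+(-25)=82
Option D: A[7] 23->36, delta=13, new_sum=107+(13)=120
Option E: A[6] -8->42, delta=50, new_sum=107+(50)=157 <-- matches target

Answer: E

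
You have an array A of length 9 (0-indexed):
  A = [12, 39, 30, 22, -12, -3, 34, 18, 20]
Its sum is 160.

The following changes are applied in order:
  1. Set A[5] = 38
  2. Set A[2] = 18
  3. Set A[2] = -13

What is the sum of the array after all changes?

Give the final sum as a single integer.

Answer: 158

Derivation:
Initial sum: 160
Change 1: A[5] -3 -> 38, delta = 41, sum = 201
Change 2: A[2] 30 -> 18, delta = -12, sum = 189
Change 3: A[2] 18 -> -13, delta = -31, sum = 158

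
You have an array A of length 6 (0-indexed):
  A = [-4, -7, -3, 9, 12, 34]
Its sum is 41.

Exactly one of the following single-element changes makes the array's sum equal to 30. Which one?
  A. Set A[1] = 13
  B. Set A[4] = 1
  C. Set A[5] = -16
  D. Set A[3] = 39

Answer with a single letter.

Answer: B

Derivation:
Option A: A[1] -7->13, delta=20, new_sum=41+(20)=61
Option B: A[4] 12->1, delta=-11, new_sum=41+(-11)=30 <-- matches target
Option C: A[5] 34->-16, delta=-50, new_sum=41+(-50)=-9
Option D: A[3] 9->39, delta=30, new_sum=41+(30)=71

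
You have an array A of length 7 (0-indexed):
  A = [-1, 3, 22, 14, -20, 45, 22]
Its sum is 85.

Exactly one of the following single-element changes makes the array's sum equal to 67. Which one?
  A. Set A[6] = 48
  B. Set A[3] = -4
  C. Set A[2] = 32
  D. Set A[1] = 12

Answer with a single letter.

Option A: A[6] 22->48, delta=26, new_sum=85+(26)=111
Option B: A[3] 14->-4, delta=-18, new_sum=85+(-18)=67 <-- matches target
Option C: A[2] 22->32, delta=10, new_sum=85+(10)=95
Option D: A[1] 3->12, delta=9, new_sum=85+(9)=94

Answer: B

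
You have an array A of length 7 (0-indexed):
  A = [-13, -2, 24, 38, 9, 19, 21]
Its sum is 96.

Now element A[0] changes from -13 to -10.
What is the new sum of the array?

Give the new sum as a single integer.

Old value at index 0: -13
New value at index 0: -10
Delta = -10 - -13 = 3
New sum = old_sum + delta = 96 + (3) = 99

Answer: 99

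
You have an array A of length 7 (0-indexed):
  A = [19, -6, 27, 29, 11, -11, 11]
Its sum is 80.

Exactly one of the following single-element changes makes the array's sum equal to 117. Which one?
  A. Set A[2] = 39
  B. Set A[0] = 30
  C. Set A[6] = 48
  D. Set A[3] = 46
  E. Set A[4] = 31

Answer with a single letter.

Answer: C

Derivation:
Option A: A[2] 27->39, delta=12, new_sum=80+(12)=92
Option B: A[0] 19->30, delta=11, new_sum=80+(11)=91
Option C: A[6] 11->48, delta=37, new_sum=80+(37)=117 <-- matches target
Option D: A[3] 29->46, delta=17, new_sum=80+(17)=97
Option E: A[4] 11->31, delta=20, new_sum=80+(20)=100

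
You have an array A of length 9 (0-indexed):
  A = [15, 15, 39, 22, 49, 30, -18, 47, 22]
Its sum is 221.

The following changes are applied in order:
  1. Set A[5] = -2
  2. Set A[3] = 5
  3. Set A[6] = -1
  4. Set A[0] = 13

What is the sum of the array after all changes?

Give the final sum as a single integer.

Answer: 187

Derivation:
Initial sum: 221
Change 1: A[5] 30 -> -2, delta = -32, sum = 189
Change 2: A[3] 22 -> 5, delta = -17, sum = 172
Change 3: A[6] -18 -> -1, delta = 17, sum = 189
Change 4: A[0] 15 -> 13, delta = -2, sum = 187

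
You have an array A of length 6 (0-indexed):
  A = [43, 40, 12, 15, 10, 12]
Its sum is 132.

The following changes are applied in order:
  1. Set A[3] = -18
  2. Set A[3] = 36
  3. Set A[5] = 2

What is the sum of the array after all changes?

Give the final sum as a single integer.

Answer: 143

Derivation:
Initial sum: 132
Change 1: A[3] 15 -> -18, delta = -33, sum = 99
Change 2: A[3] -18 -> 36, delta = 54, sum = 153
Change 3: A[5] 12 -> 2, delta = -10, sum = 143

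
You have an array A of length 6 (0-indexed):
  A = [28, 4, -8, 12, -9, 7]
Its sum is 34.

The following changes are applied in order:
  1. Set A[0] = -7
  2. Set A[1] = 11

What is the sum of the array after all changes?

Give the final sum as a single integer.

Initial sum: 34
Change 1: A[0] 28 -> -7, delta = -35, sum = -1
Change 2: A[1] 4 -> 11, delta = 7, sum = 6

Answer: 6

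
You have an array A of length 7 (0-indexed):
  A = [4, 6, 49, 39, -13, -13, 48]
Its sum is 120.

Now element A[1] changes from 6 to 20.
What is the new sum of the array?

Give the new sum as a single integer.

Answer: 134

Derivation:
Old value at index 1: 6
New value at index 1: 20
Delta = 20 - 6 = 14
New sum = old_sum + delta = 120 + (14) = 134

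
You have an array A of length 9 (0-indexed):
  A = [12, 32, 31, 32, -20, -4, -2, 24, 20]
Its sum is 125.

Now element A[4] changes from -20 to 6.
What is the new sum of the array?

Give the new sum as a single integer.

Answer: 151

Derivation:
Old value at index 4: -20
New value at index 4: 6
Delta = 6 - -20 = 26
New sum = old_sum + delta = 125 + (26) = 151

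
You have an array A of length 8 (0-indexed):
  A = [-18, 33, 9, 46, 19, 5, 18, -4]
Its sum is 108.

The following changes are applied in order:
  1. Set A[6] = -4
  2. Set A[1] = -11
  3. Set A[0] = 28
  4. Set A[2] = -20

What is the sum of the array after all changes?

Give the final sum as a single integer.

Answer: 59

Derivation:
Initial sum: 108
Change 1: A[6] 18 -> -4, delta = -22, sum = 86
Change 2: A[1] 33 -> -11, delta = -44, sum = 42
Change 3: A[0] -18 -> 28, delta = 46, sum = 88
Change 4: A[2] 9 -> -20, delta = -29, sum = 59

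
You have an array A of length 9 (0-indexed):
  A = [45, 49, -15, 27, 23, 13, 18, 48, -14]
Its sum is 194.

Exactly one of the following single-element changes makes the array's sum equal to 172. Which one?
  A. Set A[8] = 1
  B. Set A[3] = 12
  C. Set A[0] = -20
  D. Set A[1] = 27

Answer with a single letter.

Option A: A[8] -14->1, delta=15, new_sum=194+(15)=209
Option B: A[3] 27->12, delta=-15, new_sum=194+(-15)=179
Option C: A[0] 45->-20, delta=-65, new_sum=194+(-65)=129
Option D: A[1] 49->27, delta=-22, new_sum=194+(-22)=172 <-- matches target

Answer: D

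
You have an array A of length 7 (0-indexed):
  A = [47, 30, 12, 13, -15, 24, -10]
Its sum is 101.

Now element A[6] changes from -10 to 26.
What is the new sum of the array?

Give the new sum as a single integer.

Answer: 137

Derivation:
Old value at index 6: -10
New value at index 6: 26
Delta = 26 - -10 = 36
New sum = old_sum + delta = 101 + (36) = 137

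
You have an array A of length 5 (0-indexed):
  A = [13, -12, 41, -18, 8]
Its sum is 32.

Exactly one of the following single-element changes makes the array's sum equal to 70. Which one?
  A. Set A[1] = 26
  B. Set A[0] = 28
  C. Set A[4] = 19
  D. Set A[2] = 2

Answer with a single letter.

Answer: A

Derivation:
Option A: A[1] -12->26, delta=38, new_sum=32+(38)=70 <-- matches target
Option B: A[0] 13->28, delta=15, new_sum=32+(15)=47
Option C: A[4] 8->19, delta=11, new_sum=32+(11)=43
Option D: A[2] 41->2, delta=-39, new_sum=32+(-39)=-7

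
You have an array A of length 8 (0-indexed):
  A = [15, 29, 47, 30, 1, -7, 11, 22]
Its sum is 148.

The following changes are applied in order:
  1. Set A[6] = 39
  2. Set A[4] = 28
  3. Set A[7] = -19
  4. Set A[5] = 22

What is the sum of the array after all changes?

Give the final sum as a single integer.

Initial sum: 148
Change 1: A[6] 11 -> 39, delta = 28, sum = 176
Change 2: A[4] 1 -> 28, delta = 27, sum = 203
Change 3: A[7] 22 -> -19, delta = -41, sum = 162
Change 4: A[5] -7 -> 22, delta = 29, sum = 191

Answer: 191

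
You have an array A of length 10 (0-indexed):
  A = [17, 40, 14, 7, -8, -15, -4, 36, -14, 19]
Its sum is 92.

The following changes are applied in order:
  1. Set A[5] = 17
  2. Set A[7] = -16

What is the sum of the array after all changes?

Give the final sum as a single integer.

Answer: 72

Derivation:
Initial sum: 92
Change 1: A[5] -15 -> 17, delta = 32, sum = 124
Change 2: A[7] 36 -> -16, delta = -52, sum = 72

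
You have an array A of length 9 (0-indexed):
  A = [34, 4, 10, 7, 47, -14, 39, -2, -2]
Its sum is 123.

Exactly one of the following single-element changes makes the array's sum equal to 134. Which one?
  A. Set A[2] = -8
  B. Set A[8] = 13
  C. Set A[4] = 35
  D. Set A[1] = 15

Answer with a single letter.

Option A: A[2] 10->-8, delta=-18, new_sum=123+(-18)=105
Option B: A[8] -2->13, delta=15, new_sum=123+(15)=138
Option C: A[4] 47->35, delta=-12, new_sum=123+(-12)=111
Option D: A[1] 4->15, delta=11, new_sum=123+(11)=134 <-- matches target

Answer: D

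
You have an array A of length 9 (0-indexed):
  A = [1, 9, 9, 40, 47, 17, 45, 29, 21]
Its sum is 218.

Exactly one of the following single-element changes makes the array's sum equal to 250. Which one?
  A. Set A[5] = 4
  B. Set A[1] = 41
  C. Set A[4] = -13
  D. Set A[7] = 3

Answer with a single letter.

Answer: B

Derivation:
Option A: A[5] 17->4, delta=-13, new_sum=218+(-13)=205
Option B: A[1] 9->41, delta=32, new_sum=218+(32)=250 <-- matches target
Option C: A[4] 47->-13, delta=-60, new_sum=218+(-60)=158
Option D: A[7] 29->3, delta=-26, new_sum=218+(-26)=192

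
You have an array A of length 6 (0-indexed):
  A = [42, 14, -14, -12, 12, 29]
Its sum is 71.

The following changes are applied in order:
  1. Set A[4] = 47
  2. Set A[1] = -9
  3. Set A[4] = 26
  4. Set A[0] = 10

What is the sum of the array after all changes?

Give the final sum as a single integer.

Initial sum: 71
Change 1: A[4] 12 -> 47, delta = 35, sum = 106
Change 2: A[1] 14 -> -9, delta = -23, sum = 83
Change 3: A[4] 47 -> 26, delta = -21, sum = 62
Change 4: A[0] 42 -> 10, delta = -32, sum = 30

Answer: 30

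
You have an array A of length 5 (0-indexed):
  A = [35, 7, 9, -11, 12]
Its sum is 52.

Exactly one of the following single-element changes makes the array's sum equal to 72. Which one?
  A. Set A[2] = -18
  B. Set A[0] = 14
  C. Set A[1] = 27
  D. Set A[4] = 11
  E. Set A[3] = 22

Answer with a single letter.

Option A: A[2] 9->-18, delta=-27, new_sum=52+(-27)=25
Option B: A[0] 35->14, delta=-21, new_sum=52+(-21)=31
Option C: A[1] 7->27, delta=20, new_sum=52+(20)=72 <-- matches target
Option D: A[4] 12->11, delta=-1, new_sum=52+(-1)=51
Option E: A[3] -11->22, delta=33, new_sum=52+(33)=85

Answer: C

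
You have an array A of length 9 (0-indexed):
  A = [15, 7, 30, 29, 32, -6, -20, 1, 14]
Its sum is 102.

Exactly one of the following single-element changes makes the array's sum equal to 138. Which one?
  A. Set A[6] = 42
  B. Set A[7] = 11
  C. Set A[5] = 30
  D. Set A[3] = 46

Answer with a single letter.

Answer: C

Derivation:
Option A: A[6] -20->42, delta=62, new_sum=102+(62)=164
Option B: A[7] 1->11, delta=10, new_sum=102+(10)=112
Option C: A[5] -6->30, delta=36, new_sum=102+(36)=138 <-- matches target
Option D: A[3] 29->46, delta=17, new_sum=102+(17)=119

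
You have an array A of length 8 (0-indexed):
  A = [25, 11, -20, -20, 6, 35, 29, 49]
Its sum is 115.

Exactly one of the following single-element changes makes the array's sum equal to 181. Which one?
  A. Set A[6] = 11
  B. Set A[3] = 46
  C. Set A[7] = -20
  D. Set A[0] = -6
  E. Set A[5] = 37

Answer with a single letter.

Answer: B

Derivation:
Option A: A[6] 29->11, delta=-18, new_sum=115+(-18)=97
Option B: A[3] -20->46, delta=66, new_sum=115+(66)=181 <-- matches target
Option C: A[7] 49->-20, delta=-69, new_sum=115+(-69)=46
Option D: A[0] 25->-6, delta=-31, new_sum=115+(-31)=84
Option E: A[5] 35->37, delta=2, new_sum=115+(2)=117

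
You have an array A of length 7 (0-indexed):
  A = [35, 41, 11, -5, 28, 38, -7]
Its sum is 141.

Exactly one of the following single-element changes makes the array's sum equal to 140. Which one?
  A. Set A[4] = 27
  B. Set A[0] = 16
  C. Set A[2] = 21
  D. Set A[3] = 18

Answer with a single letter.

Answer: A

Derivation:
Option A: A[4] 28->27, delta=-1, new_sum=141+(-1)=140 <-- matches target
Option B: A[0] 35->16, delta=-19, new_sum=141+(-19)=122
Option C: A[2] 11->21, delta=10, new_sum=141+(10)=151
Option D: A[3] -5->18, delta=23, new_sum=141+(23)=164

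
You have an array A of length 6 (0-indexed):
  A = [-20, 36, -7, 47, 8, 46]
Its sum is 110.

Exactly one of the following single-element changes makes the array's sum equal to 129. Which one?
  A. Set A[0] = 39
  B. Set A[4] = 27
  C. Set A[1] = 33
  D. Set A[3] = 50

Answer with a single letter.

Answer: B

Derivation:
Option A: A[0] -20->39, delta=59, new_sum=110+(59)=169
Option B: A[4] 8->27, delta=19, new_sum=110+(19)=129 <-- matches target
Option C: A[1] 36->33, delta=-3, new_sum=110+(-3)=107
Option D: A[3] 47->50, delta=3, new_sum=110+(3)=113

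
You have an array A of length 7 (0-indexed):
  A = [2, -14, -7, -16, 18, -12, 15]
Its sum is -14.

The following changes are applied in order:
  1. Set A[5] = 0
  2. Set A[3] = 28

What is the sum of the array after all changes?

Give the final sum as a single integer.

Initial sum: -14
Change 1: A[5] -12 -> 0, delta = 12, sum = -2
Change 2: A[3] -16 -> 28, delta = 44, sum = 42

Answer: 42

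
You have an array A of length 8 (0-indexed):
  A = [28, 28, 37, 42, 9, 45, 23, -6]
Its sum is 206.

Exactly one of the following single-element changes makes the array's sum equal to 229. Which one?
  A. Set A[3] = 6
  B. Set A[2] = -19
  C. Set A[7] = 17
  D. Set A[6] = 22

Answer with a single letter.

Answer: C

Derivation:
Option A: A[3] 42->6, delta=-36, new_sum=206+(-36)=170
Option B: A[2] 37->-19, delta=-56, new_sum=206+(-56)=150
Option C: A[7] -6->17, delta=23, new_sum=206+(23)=229 <-- matches target
Option D: A[6] 23->22, delta=-1, new_sum=206+(-1)=205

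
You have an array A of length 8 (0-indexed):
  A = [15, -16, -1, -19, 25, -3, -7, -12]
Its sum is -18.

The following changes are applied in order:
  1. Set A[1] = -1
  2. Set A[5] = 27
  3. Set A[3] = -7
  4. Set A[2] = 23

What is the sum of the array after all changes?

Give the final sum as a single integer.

Answer: 63

Derivation:
Initial sum: -18
Change 1: A[1] -16 -> -1, delta = 15, sum = -3
Change 2: A[5] -3 -> 27, delta = 30, sum = 27
Change 3: A[3] -19 -> -7, delta = 12, sum = 39
Change 4: A[2] -1 -> 23, delta = 24, sum = 63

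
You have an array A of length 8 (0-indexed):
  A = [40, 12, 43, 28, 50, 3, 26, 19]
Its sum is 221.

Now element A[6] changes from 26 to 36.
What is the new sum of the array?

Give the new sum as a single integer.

Old value at index 6: 26
New value at index 6: 36
Delta = 36 - 26 = 10
New sum = old_sum + delta = 221 + (10) = 231

Answer: 231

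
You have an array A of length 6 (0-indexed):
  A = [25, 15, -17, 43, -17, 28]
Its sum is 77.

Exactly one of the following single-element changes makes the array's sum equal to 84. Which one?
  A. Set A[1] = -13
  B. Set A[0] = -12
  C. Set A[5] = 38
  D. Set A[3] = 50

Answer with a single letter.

Option A: A[1] 15->-13, delta=-28, new_sum=77+(-28)=49
Option B: A[0] 25->-12, delta=-37, new_sum=77+(-37)=40
Option C: A[5] 28->38, delta=10, new_sum=77+(10)=87
Option D: A[3] 43->50, delta=7, new_sum=77+(7)=84 <-- matches target

Answer: D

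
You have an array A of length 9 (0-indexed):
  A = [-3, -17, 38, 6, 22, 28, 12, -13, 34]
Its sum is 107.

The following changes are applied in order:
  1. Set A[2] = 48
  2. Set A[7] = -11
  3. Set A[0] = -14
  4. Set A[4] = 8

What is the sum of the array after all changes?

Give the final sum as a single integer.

Initial sum: 107
Change 1: A[2] 38 -> 48, delta = 10, sum = 117
Change 2: A[7] -13 -> -11, delta = 2, sum = 119
Change 3: A[0] -3 -> -14, delta = -11, sum = 108
Change 4: A[4] 22 -> 8, delta = -14, sum = 94

Answer: 94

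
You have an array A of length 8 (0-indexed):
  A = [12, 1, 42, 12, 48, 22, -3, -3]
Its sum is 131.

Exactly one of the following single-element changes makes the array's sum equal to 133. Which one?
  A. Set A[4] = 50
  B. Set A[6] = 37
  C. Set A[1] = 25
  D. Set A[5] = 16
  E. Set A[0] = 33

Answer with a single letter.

Option A: A[4] 48->50, delta=2, new_sum=131+(2)=133 <-- matches target
Option B: A[6] -3->37, delta=40, new_sum=131+(40)=171
Option C: A[1] 1->25, delta=24, new_sum=131+(24)=155
Option D: A[5] 22->16, delta=-6, new_sum=131+(-6)=125
Option E: A[0] 12->33, delta=21, new_sum=131+(21)=152

Answer: A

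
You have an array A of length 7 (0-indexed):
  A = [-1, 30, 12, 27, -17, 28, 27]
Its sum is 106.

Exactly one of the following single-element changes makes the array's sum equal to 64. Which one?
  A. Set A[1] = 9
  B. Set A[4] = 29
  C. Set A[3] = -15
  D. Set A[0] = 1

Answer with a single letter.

Option A: A[1] 30->9, delta=-21, new_sum=106+(-21)=85
Option B: A[4] -17->29, delta=46, new_sum=106+(46)=152
Option C: A[3] 27->-15, delta=-42, new_sum=106+(-42)=64 <-- matches target
Option D: A[0] -1->1, delta=2, new_sum=106+(2)=108

Answer: C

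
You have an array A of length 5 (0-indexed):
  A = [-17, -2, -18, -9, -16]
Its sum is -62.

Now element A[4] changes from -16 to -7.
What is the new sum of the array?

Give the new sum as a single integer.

Answer: -53

Derivation:
Old value at index 4: -16
New value at index 4: -7
Delta = -7 - -16 = 9
New sum = old_sum + delta = -62 + (9) = -53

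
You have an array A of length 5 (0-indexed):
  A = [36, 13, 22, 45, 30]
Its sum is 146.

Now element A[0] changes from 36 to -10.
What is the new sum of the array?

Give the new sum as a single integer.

Old value at index 0: 36
New value at index 0: -10
Delta = -10 - 36 = -46
New sum = old_sum + delta = 146 + (-46) = 100

Answer: 100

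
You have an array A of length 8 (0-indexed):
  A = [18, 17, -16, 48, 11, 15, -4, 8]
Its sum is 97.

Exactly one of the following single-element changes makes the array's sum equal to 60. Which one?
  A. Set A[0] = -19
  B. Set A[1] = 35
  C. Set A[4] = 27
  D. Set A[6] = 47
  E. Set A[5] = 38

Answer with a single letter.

Option A: A[0] 18->-19, delta=-37, new_sum=97+(-37)=60 <-- matches target
Option B: A[1] 17->35, delta=18, new_sum=97+(18)=115
Option C: A[4] 11->27, delta=16, new_sum=97+(16)=113
Option D: A[6] -4->47, delta=51, new_sum=97+(51)=148
Option E: A[5] 15->38, delta=23, new_sum=97+(23)=120

Answer: A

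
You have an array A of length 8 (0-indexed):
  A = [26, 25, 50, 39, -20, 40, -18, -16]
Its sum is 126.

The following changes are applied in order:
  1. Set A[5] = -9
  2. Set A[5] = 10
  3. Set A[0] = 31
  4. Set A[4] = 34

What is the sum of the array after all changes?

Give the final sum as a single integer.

Answer: 155

Derivation:
Initial sum: 126
Change 1: A[5] 40 -> -9, delta = -49, sum = 77
Change 2: A[5] -9 -> 10, delta = 19, sum = 96
Change 3: A[0] 26 -> 31, delta = 5, sum = 101
Change 4: A[4] -20 -> 34, delta = 54, sum = 155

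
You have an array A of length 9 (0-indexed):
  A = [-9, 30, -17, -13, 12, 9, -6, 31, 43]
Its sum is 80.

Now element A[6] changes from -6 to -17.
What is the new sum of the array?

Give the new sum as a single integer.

Old value at index 6: -6
New value at index 6: -17
Delta = -17 - -6 = -11
New sum = old_sum + delta = 80 + (-11) = 69

Answer: 69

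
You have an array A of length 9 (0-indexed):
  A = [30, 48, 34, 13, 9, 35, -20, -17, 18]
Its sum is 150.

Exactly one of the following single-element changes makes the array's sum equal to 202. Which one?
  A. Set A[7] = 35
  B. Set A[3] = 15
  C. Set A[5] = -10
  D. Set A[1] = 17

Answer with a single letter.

Option A: A[7] -17->35, delta=52, new_sum=150+(52)=202 <-- matches target
Option B: A[3] 13->15, delta=2, new_sum=150+(2)=152
Option C: A[5] 35->-10, delta=-45, new_sum=150+(-45)=105
Option D: A[1] 48->17, delta=-31, new_sum=150+(-31)=119

Answer: A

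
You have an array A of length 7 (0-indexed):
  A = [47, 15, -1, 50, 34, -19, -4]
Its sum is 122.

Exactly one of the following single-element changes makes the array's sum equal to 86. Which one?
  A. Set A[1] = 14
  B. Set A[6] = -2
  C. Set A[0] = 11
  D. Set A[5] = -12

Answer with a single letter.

Option A: A[1] 15->14, delta=-1, new_sum=122+(-1)=121
Option B: A[6] -4->-2, delta=2, new_sum=122+(2)=124
Option C: A[0] 47->11, delta=-36, new_sum=122+(-36)=86 <-- matches target
Option D: A[5] -19->-12, delta=7, new_sum=122+(7)=129

Answer: C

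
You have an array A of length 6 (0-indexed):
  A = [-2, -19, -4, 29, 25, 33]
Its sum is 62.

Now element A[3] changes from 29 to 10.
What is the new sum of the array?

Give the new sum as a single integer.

Answer: 43

Derivation:
Old value at index 3: 29
New value at index 3: 10
Delta = 10 - 29 = -19
New sum = old_sum + delta = 62 + (-19) = 43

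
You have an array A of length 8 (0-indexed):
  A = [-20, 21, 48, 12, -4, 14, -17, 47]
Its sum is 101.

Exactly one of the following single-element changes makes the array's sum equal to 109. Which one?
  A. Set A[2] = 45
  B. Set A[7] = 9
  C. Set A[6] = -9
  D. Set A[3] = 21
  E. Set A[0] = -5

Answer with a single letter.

Option A: A[2] 48->45, delta=-3, new_sum=101+(-3)=98
Option B: A[7] 47->9, delta=-38, new_sum=101+(-38)=63
Option C: A[6] -17->-9, delta=8, new_sum=101+(8)=109 <-- matches target
Option D: A[3] 12->21, delta=9, new_sum=101+(9)=110
Option E: A[0] -20->-5, delta=15, new_sum=101+(15)=116

Answer: C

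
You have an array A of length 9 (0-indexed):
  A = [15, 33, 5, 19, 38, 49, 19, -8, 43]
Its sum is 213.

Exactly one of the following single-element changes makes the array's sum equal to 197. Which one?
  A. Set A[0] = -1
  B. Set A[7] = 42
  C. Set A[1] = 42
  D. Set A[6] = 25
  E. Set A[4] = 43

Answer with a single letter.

Option A: A[0] 15->-1, delta=-16, new_sum=213+(-16)=197 <-- matches target
Option B: A[7] -8->42, delta=50, new_sum=213+(50)=263
Option C: A[1] 33->42, delta=9, new_sum=213+(9)=222
Option D: A[6] 19->25, delta=6, new_sum=213+(6)=219
Option E: A[4] 38->43, delta=5, new_sum=213+(5)=218

Answer: A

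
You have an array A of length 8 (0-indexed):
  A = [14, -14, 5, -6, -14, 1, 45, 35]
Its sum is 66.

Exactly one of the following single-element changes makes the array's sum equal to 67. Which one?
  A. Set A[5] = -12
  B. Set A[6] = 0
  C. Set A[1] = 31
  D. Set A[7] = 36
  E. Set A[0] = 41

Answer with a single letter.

Answer: D

Derivation:
Option A: A[5] 1->-12, delta=-13, new_sum=66+(-13)=53
Option B: A[6] 45->0, delta=-45, new_sum=66+(-45)=21
Option C: A[1] -14->31, delta=45, new_sum=66+(45)=111
Option D: A[7] 35->36, delta=1, new_sum=66+(1)=67 <-- matches target
Option E: A[0] 14->41, delta=27, new_sum=66+(27)=93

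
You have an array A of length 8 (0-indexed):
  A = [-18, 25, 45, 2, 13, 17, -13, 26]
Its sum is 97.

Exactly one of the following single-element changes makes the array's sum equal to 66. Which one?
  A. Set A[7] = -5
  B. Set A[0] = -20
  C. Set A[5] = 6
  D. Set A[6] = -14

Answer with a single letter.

Answer: A

Derivation:
Option A: A[7] 26->-5, delta=-31, new_sum=97+(-31)=66 <-- matches target
Option B: A[0] -18->-20, delta=-2, new_sum=97+(-2)=95
Option C: A[5] 17->6, delta=-11, new_sum=97+(-11)=86
Option D: A[6] -13->-14, delta=-1, new_sum=97+(-1)=96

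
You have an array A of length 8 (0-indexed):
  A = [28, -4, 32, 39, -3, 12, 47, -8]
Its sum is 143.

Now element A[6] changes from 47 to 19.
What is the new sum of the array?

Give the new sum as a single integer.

Old value at index 6: 47
New value at index 6: 19
Delta = 19 - 47 = -28
New sum = old_sum + delta = 143 + (-28) = 115

Answer: 115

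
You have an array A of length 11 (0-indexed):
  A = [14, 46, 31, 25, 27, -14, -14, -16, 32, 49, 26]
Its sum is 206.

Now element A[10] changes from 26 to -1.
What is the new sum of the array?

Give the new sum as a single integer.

Old value at index 10: 26
New value at index 10: -1
Delta = -1 - 26 = -27
New sum = old_sum + delta = 206 + (-27) = 179

Answer: 179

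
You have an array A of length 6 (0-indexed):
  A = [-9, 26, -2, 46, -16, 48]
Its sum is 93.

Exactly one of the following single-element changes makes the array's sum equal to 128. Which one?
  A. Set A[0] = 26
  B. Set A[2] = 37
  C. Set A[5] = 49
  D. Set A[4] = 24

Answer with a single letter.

Answer: A

Derivation:
Option A: A[0] -9->26, delta=35, new_sum=93+(35)=128 <-- matches target
Option B: A[2] -2->37, delta=39, new_sum=93+(39)=132
Option C: A[5] 48->49, delta=1, new_sum=93+(1)=94
Option D: A[4] -16->24, delta=40, new_sum=93+(40)=133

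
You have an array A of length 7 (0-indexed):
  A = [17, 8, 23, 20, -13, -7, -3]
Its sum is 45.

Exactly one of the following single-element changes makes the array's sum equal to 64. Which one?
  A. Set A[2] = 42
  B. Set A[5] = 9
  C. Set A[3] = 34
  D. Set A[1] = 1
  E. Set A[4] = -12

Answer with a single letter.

Answer: A

Derivation:
Option A: A[2] 23->42, delta=19, new_sum=45+(19)=64 <-- matches target
Option B: A[5] -7->9, delta=16, new_sum=45+(16)=61
Option C: A[3] 20->34, delta=14, new_sum=45+(14)=59
Option D: A[1] 8->1, delta=-7, new_sum=45+(-7)=38
Option E: A[4] -13->-12, delta=1, new_sum=45+(1)=46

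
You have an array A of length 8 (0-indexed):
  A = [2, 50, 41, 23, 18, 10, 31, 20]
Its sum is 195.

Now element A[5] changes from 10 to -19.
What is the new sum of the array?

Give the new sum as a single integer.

Answer: 166

Derivation:
Old value at index 5: 10
New value at index 5: -19
Delta = -19 - 10 = -29
New sum = old_sum + delta = 195 + (-29) = 166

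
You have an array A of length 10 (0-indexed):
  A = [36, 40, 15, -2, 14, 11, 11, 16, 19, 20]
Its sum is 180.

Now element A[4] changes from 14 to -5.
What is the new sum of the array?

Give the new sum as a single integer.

Old value at index 4: 14
New value at index 4: -5
Delta = -5 - 14 = -19
New sum = old_sum + delta = 180 + (-19) = 161

Answer: 161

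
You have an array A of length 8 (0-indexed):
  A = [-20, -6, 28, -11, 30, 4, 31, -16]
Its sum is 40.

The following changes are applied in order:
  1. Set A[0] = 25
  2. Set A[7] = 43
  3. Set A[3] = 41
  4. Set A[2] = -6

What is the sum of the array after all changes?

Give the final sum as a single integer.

Answer: 162

Derivation:
Initial sum: 40
Change 1: A[0] -20 -> 25, delta = 45, sum = 85
Change 2: A[7] -16 -> 43, delta = 59, sum = 144
Change 3: A[3] -11 -> 41, delta = 52, sum = 196
Change 4: A[2] 28 -> -6, delta = -34, sum = 162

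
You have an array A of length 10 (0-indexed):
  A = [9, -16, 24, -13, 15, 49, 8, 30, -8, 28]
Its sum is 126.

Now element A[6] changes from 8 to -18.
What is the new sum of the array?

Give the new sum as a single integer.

Answer: 100

Derivation:
Old value at index 6: 8
New value at index 6: -18
Delta = -18 - 8 = -26
New sum = old_sum + delta = 126 + (-26) = 100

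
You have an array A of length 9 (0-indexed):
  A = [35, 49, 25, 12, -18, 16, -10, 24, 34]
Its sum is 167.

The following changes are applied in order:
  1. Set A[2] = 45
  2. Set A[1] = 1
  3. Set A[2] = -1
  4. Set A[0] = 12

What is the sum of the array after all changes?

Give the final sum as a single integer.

Initial sum: 167
Change 1: A[2] 25 -> 45, delta = 20, sum = 187
Change 2: A[1] 49 -> 1, delta = -48, sum = 139
Change 3: A[2] 45 -> -1, delta = -46, sum = 93
Change 4: A[0] 35 -> 12, delta = -23, sum = 70

Answer: 70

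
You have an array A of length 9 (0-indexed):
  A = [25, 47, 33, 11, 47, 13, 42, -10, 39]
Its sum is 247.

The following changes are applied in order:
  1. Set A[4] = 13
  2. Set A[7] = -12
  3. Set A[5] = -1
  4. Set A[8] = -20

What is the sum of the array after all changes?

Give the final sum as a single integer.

Answer: 138

Derivation:
Initial sum: 247
Change 1: A[4] 47 -> 13, delta = -34, sum = 213
Change 2: A[7] -10 -> -12, delta = -2, sum = 211
Change 3: A[5] 13 -> -1, delta = -14, sum = 197
Change 4: A[8] 39 -> -20, delta = -59, sum = 138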